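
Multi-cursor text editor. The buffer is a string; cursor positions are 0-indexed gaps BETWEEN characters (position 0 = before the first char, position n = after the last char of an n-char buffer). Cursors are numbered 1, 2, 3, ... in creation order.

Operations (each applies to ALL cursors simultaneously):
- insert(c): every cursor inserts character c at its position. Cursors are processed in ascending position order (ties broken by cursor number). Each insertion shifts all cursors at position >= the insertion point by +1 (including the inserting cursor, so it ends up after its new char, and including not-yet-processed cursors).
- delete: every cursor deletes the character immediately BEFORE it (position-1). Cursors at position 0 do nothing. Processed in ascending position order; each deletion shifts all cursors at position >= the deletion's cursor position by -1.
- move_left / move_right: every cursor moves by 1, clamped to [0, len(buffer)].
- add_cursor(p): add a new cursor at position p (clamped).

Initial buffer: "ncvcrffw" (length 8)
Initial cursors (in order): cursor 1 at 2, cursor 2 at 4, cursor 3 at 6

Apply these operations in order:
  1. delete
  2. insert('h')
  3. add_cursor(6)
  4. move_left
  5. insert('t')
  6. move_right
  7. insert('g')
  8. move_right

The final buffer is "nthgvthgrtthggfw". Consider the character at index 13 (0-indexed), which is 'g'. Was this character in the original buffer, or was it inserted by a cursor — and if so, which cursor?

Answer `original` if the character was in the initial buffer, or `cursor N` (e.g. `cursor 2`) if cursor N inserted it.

Answer: cursor 4

Derivation:
After op 1 (delete): buffer="nvrfw" (len 5), cursors c1@1 c2@2 c3@3, authorship .....
After op 2 (insert('h')): buffer="nhvhrhfw" (len 8), cursors c1@2 c2@4 c3@6, authorship .1.2.3..
After op 3 (add_cursor(6)): buffer="nhvhrhfw" (len 8), cursors c1@2 c2@4 c3@6 c4@6, authorship .1.2.3..
After op 4 (move_left): buffer="nhvhrhfw" (len 8), cursors c1@1 c2@3 c3@5 c4@5, authorship .1.2.3..
After op 5 (insert('t')): buffer="nthvthrtthfw" (len 12), cursors c1@2 c2@5 c3@9 c4@9, authorship .11.22.343..
After op 6 (move_right): buffer="nthvthrtthfw" (len 12), cursors c1@3 c2@6 c3@10 c4@10, authorship .11.22.343..
After op 7 (insert('g')): buffer="nthgvthgrtthggfw" (len 16), cursors c1@4 c2@8 c3@14 c4@14, authorship .111.222.34334..
After op 8 (move_right): buffer="nthgvthgrtthggfw" (len 16), cursors c1@5 c2@9 c3@15 c4@15, authorship .111.222.34334..
Authorship (.=original, N=cursor N): . 1 1 1 . 2 2 2 . 3 4 3 3 4 . .
Index 13: author = 4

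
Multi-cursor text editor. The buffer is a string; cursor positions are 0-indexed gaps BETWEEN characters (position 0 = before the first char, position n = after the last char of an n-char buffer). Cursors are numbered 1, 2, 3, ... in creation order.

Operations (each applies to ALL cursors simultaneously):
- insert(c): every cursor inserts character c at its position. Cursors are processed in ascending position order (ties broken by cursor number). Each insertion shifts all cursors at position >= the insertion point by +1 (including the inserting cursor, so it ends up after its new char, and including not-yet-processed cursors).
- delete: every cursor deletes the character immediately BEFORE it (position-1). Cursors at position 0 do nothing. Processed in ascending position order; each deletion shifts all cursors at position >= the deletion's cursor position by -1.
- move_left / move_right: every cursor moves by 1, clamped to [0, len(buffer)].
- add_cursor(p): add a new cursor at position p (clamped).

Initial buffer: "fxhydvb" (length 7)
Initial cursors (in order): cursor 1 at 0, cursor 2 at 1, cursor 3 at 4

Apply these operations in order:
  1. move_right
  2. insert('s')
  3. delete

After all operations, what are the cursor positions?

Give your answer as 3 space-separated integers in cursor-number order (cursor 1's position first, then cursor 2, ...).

Answer: 1 2 5

Derivation:
After op 1 (move_right): buffer="fxhydvb" (len 7), cursors c1@1 c2@2 c3@5, authorship .......
After op 2 (insert('s')): buffer="fsxshydsvb" (len 10), cursors c1@2 c2@4 c3@8, authorship .1.2...3..
After op 3 (delete): buffer="fxhydvb" (len 7), cursors c1@1 c2@2 c3@5, authorship .......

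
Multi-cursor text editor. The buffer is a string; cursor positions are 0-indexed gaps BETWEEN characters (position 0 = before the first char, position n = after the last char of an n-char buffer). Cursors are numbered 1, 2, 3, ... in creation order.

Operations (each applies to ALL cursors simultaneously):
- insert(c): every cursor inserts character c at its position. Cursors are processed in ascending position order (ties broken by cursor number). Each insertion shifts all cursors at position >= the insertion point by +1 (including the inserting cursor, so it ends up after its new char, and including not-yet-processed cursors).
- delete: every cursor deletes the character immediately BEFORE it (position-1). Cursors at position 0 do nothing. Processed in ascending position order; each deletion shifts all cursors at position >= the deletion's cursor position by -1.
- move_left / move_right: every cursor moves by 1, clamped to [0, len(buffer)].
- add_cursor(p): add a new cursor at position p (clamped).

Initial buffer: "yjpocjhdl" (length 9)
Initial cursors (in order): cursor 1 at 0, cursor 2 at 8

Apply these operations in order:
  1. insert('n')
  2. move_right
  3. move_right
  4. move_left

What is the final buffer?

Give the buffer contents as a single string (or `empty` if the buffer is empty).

Answer: nyjpocjhdnl

Derivation:
After op 1 (insert('n')): buffer="nyjpocjhdnl" (len 11), cursors c1@1 c2@10, authorship 1........2.
After op 2 (move_right): buffer="nyjpocjhdnl" (len 11), cursors c1@2 c2@11, authorship 1........2.
After op 3 (move_right): buffer="nyjpocjhdnl" (len 11), cursors c1@3 c2@11, authorship 1........2.
After op 4 (move_left): buffer="nyjpocjhdnl" (len 11), cursors c1@2 c2@10, authorship 1........2.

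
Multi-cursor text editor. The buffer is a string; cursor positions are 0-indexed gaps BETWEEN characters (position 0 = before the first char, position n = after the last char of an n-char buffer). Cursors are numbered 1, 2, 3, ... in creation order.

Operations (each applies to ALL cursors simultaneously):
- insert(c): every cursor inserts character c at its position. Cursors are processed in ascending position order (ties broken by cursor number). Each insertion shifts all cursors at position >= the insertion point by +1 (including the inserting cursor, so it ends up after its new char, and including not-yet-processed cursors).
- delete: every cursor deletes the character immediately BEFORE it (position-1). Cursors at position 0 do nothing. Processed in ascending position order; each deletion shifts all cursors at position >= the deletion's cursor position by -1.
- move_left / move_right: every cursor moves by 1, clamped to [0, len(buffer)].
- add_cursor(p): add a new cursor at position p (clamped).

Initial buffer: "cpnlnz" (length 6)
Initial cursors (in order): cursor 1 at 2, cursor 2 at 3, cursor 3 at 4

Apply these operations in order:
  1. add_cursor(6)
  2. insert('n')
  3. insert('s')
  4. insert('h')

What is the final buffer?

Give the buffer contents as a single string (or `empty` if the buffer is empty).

Answer: cpnshnnshlnshnznsh

Derivation:
After op 1 (add_cursor(6)): buffer="cpnlnz" (len 6), cursors c1@2 c2@3 c3@4 c4@6, authorship ......
After op 2 (insert('n')): buffer="cpnnnlnnzn" (len 10), cursors c1@3 c2@5 c3@7 c4@10, authorship ..1.2.3..4
After op 3 (insert('s')): buffer="cpnsnnslnsnzns" (len 14), cursors c1@4 c2@7 c3@10 c4@14, authorship ..11.22.33..44
After op 4 (insert('h')): buffer="cpnshnnshlnshnznsh" (len 18), cursors c1@5 c2@9 c3@13 c4@18, authorship ..111.222.333..444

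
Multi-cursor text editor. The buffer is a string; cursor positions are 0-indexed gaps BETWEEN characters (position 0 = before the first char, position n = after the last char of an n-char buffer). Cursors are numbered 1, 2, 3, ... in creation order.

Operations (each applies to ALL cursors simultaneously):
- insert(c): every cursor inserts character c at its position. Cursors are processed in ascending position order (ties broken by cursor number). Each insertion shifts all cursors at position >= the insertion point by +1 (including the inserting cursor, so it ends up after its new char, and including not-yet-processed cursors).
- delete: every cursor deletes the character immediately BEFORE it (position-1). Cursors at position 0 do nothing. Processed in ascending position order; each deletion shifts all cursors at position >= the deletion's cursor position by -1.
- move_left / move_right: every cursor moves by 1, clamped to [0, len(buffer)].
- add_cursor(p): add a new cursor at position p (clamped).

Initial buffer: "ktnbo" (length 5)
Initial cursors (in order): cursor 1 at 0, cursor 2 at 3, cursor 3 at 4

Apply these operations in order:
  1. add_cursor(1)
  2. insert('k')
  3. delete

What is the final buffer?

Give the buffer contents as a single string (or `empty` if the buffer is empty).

After op 1 (add_cursor(1)): buffer="ktnbo" (len 5), cursors c1@0 c4@1 c2@3 c3@4, authorship .....
After op 2 (insert('k')): buffer="kkktnkbko" (len 9), cursors c1@1 c4@3 c2@6 c3@8, authorship 1.4..2.3.
After op 3 (delete): buffer="ktnbo" (len 5), cursors c1@0 c4@1 c2@3 c3@4, authorship .....

Answer: ktnbo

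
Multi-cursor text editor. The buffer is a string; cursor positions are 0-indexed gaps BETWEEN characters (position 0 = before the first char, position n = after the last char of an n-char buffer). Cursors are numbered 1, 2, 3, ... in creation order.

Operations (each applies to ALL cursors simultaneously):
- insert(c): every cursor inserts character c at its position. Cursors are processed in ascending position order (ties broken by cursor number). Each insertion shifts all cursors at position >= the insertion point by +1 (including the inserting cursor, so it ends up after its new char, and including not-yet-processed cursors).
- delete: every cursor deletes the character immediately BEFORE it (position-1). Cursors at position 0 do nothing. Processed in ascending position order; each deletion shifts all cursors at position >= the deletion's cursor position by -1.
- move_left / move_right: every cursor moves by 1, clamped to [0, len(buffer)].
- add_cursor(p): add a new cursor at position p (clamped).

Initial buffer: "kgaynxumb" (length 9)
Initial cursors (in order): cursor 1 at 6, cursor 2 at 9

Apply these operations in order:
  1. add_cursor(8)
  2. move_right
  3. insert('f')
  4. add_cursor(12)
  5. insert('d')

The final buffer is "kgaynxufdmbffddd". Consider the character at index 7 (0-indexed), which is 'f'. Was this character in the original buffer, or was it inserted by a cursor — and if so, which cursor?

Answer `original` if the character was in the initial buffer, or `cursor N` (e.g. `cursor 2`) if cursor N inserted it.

After op 1 (add_cursor(8)): buffer="kgaynxumb" (len 9), cursors c1@6 c3@8 c2@9, authorship .........
After op 2 (move_right): buffer="kgaynxumb" (len 9), cursors c1@7 c2@9 c3@9, authorship .........
After op 3 (insert('f')): buffer="kgaynxufmbff" (len 12), cursors c1@8 c2@12 c3@12, authorship .......1..23
After op 4 (add_cursor(12)): buffer="kgaynxufmbff" (len 12), cursors c1@8 c2@12 c3@12 c4@12, authorship .......1..23
After op 5 (insert('d')): buffer="kgaynxufdmbffddd" (len 16), cursors c1@9 c2@16 c3@16 c4@16, authorship .......11..23234
Authorship (.=original, N=cursor N): . . . . . . . 1 1 . . 2 3 2 3 4
Index 7: author = 1

Answer: cursor 1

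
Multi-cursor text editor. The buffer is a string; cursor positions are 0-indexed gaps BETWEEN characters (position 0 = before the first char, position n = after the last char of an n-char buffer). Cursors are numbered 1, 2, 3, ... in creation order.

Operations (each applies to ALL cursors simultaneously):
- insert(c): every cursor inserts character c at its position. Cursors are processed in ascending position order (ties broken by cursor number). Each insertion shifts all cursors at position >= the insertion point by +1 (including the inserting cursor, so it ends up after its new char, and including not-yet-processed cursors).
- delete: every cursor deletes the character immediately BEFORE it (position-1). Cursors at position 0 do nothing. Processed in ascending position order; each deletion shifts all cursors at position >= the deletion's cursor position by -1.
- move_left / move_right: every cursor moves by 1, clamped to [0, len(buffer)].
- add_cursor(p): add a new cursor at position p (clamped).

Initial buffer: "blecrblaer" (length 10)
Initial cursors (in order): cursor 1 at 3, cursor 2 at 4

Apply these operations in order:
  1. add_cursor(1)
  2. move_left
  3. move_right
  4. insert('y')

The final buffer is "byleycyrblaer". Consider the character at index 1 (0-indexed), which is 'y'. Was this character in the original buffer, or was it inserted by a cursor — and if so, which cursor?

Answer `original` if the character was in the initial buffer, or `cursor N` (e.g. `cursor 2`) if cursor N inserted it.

After op 1 (add_cursor(1)): buffer="blecrblaer" (len 10), cursors c3@1 c1@3 c2@4, authorship ..........
After op 2 (move_left): buffer="blecrblaer" (len 10), cursors c3@0 c1@2 c2@3, authorship ..........
After op 3 (move_right): buffer="blecrblaer" (len 10), cursors c3@1 c1@3 c2@4, authorship ..........
After op 4 (insert('y')): buffer="byleycyrblaer" (len 13), cursors c3@2 c1@5 c2@7, authorship .3..1.2......
Authorship (.=original, N=cursor N): . 3 . . 1 . 2 . . . . . .
Index 1: author = 3

Answer: cursor 3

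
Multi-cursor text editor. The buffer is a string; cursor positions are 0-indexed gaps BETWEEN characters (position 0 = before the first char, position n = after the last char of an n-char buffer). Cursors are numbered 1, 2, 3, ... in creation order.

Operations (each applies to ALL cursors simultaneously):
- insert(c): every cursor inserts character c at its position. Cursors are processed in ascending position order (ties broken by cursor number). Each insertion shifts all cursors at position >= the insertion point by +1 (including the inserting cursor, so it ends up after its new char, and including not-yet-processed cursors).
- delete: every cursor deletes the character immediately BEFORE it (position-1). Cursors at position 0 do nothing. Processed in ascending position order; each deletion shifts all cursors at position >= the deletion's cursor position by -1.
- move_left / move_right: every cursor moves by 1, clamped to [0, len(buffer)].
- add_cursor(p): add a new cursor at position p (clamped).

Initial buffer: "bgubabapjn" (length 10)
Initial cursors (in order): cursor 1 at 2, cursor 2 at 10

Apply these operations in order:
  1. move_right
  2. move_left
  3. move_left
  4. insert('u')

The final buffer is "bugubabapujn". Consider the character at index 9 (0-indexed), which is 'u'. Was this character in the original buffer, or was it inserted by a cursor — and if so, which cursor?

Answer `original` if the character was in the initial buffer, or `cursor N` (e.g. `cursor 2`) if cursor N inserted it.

After op 1 (move_right): buffer="bgubabapjn" (len 10), cursors c1@3 c2@10, authorship ..........
After op 2 (move_left): buffer="bgubabapjn" (len 10), cursors c1@2 c2@9, authorship ..........
After op 3 (move_left): buffer="bgubabapjn" (len 10), cursors c1@1 c2@8, authorship ..........
After op 4 (insert('u')): buffer="bugubabapujn" (len 12), cursors c1@2 c2@10, authorship .1.......2..
Authorship (.=original, N=cursor N): . 1 . . . . . . . 2 . .
Index 9: author = 2

Answer: cursor 2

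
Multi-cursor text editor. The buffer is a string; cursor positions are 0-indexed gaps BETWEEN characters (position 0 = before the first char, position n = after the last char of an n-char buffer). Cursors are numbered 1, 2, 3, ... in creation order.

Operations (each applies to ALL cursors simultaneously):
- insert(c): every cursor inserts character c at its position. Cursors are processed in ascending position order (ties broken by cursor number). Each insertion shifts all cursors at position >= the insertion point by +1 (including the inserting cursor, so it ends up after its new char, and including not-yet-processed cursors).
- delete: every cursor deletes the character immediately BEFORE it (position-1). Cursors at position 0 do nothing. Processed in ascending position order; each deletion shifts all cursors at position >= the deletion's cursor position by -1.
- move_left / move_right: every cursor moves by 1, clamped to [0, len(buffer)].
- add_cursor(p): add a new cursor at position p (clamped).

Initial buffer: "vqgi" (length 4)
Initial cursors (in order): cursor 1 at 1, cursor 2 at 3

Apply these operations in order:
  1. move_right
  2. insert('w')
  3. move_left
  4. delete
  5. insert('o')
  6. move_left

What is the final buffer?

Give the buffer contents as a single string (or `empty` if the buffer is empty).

After op 1 (move_right): buffer="vqgi" (len 4), cursors c1@2 c2@4, authorship ....
After op 2 (insert('w')): buffer="vqwgiw" (len 6), cursors c1@3 c2@6, authorship ..1..2
After op 3 (move_left): buffer="vqwgiw" (len 6), cursors c1@2 c2@5, authorship ..1..2
After op 4 (delete): buffer="vwgw" (len 4), cursors c1@1 c2@3, authorship .1.2
After op 5 (insert('o')): buffer="vowgow" (len 6), cursors c1@2 c2@5, authorship .11.22
After op 6 (move_left): buffer="vowgow" (len 6), cursors c1@1 c2@4, authorship .11.22

Answer: vowgow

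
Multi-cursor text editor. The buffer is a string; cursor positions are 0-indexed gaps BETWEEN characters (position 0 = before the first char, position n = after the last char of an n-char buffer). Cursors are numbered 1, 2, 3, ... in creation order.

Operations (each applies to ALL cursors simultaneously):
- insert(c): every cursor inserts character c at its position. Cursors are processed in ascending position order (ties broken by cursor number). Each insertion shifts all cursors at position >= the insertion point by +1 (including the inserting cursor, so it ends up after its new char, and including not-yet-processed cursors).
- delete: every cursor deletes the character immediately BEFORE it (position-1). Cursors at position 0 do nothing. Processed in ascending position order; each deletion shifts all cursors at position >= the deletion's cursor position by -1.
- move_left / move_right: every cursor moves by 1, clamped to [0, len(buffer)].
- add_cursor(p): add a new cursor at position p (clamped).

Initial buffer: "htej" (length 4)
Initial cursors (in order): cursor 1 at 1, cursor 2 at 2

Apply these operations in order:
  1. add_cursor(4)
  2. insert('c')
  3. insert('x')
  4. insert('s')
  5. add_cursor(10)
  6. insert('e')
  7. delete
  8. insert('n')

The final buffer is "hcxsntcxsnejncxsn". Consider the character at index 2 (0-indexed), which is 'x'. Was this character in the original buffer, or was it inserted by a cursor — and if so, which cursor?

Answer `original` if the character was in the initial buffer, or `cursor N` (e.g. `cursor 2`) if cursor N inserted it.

Answer: cursor 1

Derivation:
After op 1 (add_cursor(4)): buffer="htej" (len 4), cursors c1@1 c2@2 c3@4, authorship ....
After op 2 (insert('c')): buffer="hctcejc" (len 7), cursors c1@2 c2@4 c3@7, authorship .1.2..3
After op 3 (insert('x')): buffer="hcxtcxejcx" (len 10), cursors c1@3 c2@6 c3@10, authorship .11.22..33
After op 4 (insert('s')): buffer="hcxstcxsejcxs" (len 13), cursors c1@4 c2@8 c3@13, authorship .111.222..333
After op 5 (add_cursor(10)): buffer="hcxstcxsejcxs" (len 13), cursors c1@4 c2@8 c4@10 c3@13, authorship .111.222..333
After op 6 (insert('e')): buffer="hcxsetcxseejecxse" (len 17), cursors c1@5 c2@10 c4@13 c3@17, authorship .1111.2222..43333
After op 7 (delete): buffer="hcxstcxsejcxs" (len 13), cursors c1@4 c2@8 c4@10 c3@13, authorship .111.222..333
After op 8 (insert('n')): buffer="hcxsntcxsnejncxsn" (len 17), cursors c1@5 c2@10 c4@13 c3@17, authorship .1111.2222..43333
Authorship (.=original, N=cursor N): . 1 1 1 1 . 2 2 2 2 . . 4 3 3 3 3
Index 2: author = 1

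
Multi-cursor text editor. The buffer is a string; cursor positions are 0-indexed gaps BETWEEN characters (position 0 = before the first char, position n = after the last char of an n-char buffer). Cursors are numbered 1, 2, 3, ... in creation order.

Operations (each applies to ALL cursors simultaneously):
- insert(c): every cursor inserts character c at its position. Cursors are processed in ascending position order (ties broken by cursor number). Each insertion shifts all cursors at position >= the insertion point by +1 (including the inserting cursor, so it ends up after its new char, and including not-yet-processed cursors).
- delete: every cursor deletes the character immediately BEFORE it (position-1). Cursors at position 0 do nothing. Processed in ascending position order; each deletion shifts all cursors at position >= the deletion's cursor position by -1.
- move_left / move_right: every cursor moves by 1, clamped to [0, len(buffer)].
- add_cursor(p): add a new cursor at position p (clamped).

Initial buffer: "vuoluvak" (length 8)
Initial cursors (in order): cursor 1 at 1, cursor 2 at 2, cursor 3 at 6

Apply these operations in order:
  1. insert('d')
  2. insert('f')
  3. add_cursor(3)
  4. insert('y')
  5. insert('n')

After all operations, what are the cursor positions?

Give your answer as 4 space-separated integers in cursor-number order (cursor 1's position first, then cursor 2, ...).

Answer: 7 12 20 7

Derivation:
After op 1 (insert('d')): buffer="vdudoluvdak" (len 11), cursors c1@2 c2@4 c3@9, authorship .1.2....3..
After op 2 (insert('f')): buffer="vdfudfoluvdfak" (len 14), cursors c1@3 c2@6 c3@12, authorship .11.22....33..
After op 3 (add_cursor(3)): buffer="vdfudfoluvdfak" (len 14), cursors c1@3 c4@3 c2@6 c3@12, authorship .11.22....33..
After op 4 (insert('y')): buffer="vdfyyudfyoluvdfyak" (len 18), cursors c1@5 c4@5 c2@9 c3@16, authorship .1114.222....333..
After op 5 (insert('n')): buffer="vdfyynnudfynoluvdfynak" (len 22), cursors c1@7 c4@7 c2@12 c3@20, authorship .111414.2222....3333..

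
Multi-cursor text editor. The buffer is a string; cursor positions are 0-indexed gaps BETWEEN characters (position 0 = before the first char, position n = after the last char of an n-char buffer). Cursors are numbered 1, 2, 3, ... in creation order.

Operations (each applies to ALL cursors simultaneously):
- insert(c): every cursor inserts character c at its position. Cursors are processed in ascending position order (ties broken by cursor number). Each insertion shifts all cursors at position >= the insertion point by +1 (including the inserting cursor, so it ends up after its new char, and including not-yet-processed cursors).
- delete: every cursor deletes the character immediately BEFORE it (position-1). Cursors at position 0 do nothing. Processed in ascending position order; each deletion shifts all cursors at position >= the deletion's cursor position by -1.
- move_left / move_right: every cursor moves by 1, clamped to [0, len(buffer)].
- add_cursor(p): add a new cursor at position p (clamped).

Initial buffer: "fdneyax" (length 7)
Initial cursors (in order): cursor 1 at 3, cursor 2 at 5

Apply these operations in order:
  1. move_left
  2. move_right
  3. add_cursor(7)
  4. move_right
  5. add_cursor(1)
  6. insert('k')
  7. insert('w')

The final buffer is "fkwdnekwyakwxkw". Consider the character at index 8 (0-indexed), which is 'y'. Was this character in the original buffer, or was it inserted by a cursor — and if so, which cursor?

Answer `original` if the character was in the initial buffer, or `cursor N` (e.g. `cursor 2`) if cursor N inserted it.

After op 1 (move_left): buffer="fdneyax" (len 7), cursors c1@2 c2@4, authorship .......
After op 2 (move_right): buffer="fdneyax" (len 7), cursors c1@3 c2@5, authorship .......
After op 3 (add_cursor(7)): buffer="fdneyax" (len 7), cursors c1@3 c2@5 c3@7, authorship .......
After op 4 (move_right): buffer="fdneyax" (len 7), cursors c1@4 c2@6 c3@7, authorship .......
After op 5 (add_cursor(1)): buffer="fdneyax" (len 7), cursors c4@1 c1@4 c2@6 c3@7, authorship .......
After op 6 (insert('k')): buffer="fkdnekyakxk" (len 11), cursors c4@2 c1@6 c2@9 c3@11, authorship .4...1..2.3
After op 7 (insert('w')): buffer="fkwdnekwyakwxkw" (len 15), cursors c4@3 c1@8 c2@12 c3@15, authorship .44...11..22.33
Authorship (.=original, N=cursor N): . 4 4 . . . 1 1 . . 2 2 . 3 3
Index 8: author = original

Answer: original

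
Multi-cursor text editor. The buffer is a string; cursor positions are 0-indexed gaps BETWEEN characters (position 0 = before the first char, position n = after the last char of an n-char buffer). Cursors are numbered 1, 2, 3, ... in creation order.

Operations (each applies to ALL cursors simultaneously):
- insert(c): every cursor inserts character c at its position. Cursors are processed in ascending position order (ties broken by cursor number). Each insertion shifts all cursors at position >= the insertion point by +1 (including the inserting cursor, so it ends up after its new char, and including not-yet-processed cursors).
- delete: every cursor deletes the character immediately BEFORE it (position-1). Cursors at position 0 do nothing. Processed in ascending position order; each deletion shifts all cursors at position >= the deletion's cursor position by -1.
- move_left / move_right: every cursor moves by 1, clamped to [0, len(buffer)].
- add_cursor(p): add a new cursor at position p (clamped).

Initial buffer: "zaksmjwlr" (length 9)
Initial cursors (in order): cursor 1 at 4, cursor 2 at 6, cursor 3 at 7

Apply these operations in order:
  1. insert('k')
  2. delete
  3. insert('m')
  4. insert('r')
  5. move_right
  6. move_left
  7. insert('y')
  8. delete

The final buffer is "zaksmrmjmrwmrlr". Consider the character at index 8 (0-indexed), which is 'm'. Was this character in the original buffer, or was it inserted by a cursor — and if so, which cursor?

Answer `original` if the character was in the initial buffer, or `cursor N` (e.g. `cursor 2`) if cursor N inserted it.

After op 1 (insert('k')): buffer="zakskmjkwklr" (len 12), cursors c1@5 c2@8 c3@10, authorship ....1..2.3..
After op 2 (delete): buffer="zaksmjwlr" (len 9), cursors c1@4 c2@6 c3@7, authorship .........
After op 3 (insert('m')): buffer="zaksmmjmwmlr" (len 12), cursors c1@5 c2@8 c3@10, authorship ....1..2.3..
After op 4 (insert('r')): buffer="zaksmrmjmrwmrlr" (len 15), cursors c1@6 c2@10 c3@13, authorship ....11..22.33..
After op 5 (move_right): buffer="zaksmrmjmrwmrlr" (len 15), cursors c1@7 c2@11 c3@14, authorship ....11..22.33..
After op 6 (move_left): buffer="zaksmrmjmrwmrlr" (len 15), cursors c1@6 c2@10 c3@13, authorship ....11..22.33..
After op 7 (insert('y')): buffer="zaksmrymjmrywmrylr" (len 18), cursors c1@7 c2@12 c3@16, authorship ....111..222.333..
After op 8 (delete): buffer="zaksmrmjmrwmrlr" (len 15), cursors c1@6 c2@10 c3@13, authorship ....11..22.33..
Authorship (.=original, N=cursor N): . . . . 1 1 . . 2 2 . 3 3 . .
Index 8: author = 2

Answer: cursor 2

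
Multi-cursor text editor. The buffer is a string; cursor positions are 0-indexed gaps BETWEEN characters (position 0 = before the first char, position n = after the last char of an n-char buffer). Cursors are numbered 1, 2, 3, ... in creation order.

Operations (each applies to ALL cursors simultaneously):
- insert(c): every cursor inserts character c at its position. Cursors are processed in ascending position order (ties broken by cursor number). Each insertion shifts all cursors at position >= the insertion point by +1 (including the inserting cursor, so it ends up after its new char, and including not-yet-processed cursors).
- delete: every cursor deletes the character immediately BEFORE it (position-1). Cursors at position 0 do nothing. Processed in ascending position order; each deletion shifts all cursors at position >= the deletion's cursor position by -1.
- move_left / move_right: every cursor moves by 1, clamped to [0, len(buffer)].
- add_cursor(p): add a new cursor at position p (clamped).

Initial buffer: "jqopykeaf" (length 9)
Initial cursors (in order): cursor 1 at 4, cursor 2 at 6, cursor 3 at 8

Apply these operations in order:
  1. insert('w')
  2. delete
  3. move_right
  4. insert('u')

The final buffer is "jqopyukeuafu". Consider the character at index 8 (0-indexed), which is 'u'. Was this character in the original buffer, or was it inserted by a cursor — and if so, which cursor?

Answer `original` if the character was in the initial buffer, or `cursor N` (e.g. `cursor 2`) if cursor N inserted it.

Answer: cursor 2

Derivation:
After op 1 (insert('w')): buffer="jqopwykweawf" (len 12), cursors c1@5 c2@8 c3@11, authorship ....1..2..3.
After op 2 (delete): buffer="jqopykeaf" (len 9), cursors c1@4 c2@6 c3@8, authorship .........
After op 3 (move_right): buffer="jqopykeaf" (len 9), cursors c1@5 c2@7 c3@9, authorship .........
After op 4 (insert('u')): buffer="jqopyukeuafu" (len 12), cursors c1@6 c2@9 c3@12, authorship .....1..2..3
Authorship (.=original, N=cursor N): . . . . . 1 . . 2 . . 3
Index 8: author = 2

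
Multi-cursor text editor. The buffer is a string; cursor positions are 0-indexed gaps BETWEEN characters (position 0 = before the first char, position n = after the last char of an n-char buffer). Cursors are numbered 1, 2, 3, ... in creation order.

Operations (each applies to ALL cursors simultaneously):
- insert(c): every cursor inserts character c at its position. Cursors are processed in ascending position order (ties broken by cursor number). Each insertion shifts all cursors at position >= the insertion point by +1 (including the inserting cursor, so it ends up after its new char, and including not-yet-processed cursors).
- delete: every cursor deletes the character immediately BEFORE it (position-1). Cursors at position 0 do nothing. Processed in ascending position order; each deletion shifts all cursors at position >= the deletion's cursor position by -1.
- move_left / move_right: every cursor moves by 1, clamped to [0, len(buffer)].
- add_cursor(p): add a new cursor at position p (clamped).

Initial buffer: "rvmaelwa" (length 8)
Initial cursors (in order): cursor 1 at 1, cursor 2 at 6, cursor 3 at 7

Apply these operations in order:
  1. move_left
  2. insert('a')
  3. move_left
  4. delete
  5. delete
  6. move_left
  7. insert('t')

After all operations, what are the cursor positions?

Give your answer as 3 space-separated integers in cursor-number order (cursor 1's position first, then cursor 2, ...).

Answer: 1 6 6

Derivation:
After op 1 (move_left): buffer="rvmaelwa" (len 8), cursors c1@0 c2@5 c3@6, authorship ........
After op 2 (insert('a')): buffer="arvmaealawa" (len 11), cursors c1@1 c2@7 c3@9, authorship 1.....2.3..
After op 3 (move_left): buffer="arvmaealawa" (len 11), cursors c1@0 c2@6 c3@8, authorship 1.....2.3..
After op 4 (delete): buffer="arvmaaawa" (len 9), cursors c1@0 c2@5 c3@6, authorship 1....23..
After op 5 (delete): buffer="arvmawa" (len 7), cursors c1@0 c2@4 c3@4, authorship 1...3..
After op 6 (move_left): buffer="arvmawa" (len 7), cursors c1@0 c2@3 c3@3, authorship 1...3..
After op 7 (insert('t')): buffer="tarvttmawa" (len 10), cursors c1@1 c2@6 c3@6, authorship 11..23.3..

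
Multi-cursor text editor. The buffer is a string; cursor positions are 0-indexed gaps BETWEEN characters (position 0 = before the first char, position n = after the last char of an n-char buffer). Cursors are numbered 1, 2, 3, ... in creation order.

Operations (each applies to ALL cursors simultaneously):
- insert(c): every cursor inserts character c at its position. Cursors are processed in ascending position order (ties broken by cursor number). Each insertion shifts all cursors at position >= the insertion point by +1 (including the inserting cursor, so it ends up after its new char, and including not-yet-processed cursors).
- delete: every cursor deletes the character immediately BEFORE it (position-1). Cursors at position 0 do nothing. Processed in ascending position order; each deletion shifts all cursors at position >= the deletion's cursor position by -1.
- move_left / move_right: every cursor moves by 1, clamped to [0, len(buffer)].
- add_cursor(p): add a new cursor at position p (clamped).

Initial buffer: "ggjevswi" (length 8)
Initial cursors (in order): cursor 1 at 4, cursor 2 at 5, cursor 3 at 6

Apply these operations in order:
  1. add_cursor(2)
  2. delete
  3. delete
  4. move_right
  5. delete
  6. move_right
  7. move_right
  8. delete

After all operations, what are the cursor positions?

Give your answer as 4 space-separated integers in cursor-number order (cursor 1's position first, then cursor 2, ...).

Answer: 0 0 0 0

Derivation:
After op 1 (add_cursor(2)): buffer="ggjevswi" (len 8), cursors c4@2 c1@4 c2@5 c3@6, authorship ........
After op 2 (delete): buffer="gjwi" (len 4), cursors c4@1 c1@2 c2@2 c3@2, authorship ....
After op 3 (delete): buffer="wi" (len 2), cursors c1@0 c2@0 c3@0 c4@0, authorship ..
After op 4 (move_right): buffer="wi" (len 2), cursors c1@1 c2@1 c3@1 c4@1, authorship ..
After op 5 (delete): buffer="i" (len 1), cursors c1@0 c2@0 c3@0 c4@0, authorship .
After op 6 (move_right): buffer="i" (len 1), cursors c1@1 c2@1 c3@1 c4@1, authorship .
After op 7 (move_right): buffer="i" (len 1), cursors c1@1 c2@1 c3@1 c4@1, authorship .
After op 8 (delete): buffer="" (len 0), cursors c1@0 c2@0 c3@0 c4@0, authorship 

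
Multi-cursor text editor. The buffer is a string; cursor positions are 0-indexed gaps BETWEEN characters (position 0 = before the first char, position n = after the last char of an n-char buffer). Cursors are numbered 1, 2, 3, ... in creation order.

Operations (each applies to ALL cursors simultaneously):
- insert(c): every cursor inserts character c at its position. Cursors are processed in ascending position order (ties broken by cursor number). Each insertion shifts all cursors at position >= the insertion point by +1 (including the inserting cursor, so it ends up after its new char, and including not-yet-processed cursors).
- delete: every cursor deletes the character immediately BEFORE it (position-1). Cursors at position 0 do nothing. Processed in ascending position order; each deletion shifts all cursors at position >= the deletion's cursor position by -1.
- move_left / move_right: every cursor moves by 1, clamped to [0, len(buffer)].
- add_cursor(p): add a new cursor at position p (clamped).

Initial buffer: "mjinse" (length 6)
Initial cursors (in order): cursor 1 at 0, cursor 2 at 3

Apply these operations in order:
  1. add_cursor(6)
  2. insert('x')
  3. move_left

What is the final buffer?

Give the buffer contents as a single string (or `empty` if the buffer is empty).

After op 1 (add_cursor(6)): buffer="mjinse" (len 6), cursors c1@0 c2@3 c3@6, authorship ......
After op 2 (insert('x')): buffer="xmjixnsex" (len 9), cursors c1@1 c2@5 c3@9, authorship 1...2...3
After op 3 (move_left): buffer="xmjixnsex" (len 9), cursors c1@0 c2@4 c3@8, authorship 1...2...3

Answer: xmjixnsex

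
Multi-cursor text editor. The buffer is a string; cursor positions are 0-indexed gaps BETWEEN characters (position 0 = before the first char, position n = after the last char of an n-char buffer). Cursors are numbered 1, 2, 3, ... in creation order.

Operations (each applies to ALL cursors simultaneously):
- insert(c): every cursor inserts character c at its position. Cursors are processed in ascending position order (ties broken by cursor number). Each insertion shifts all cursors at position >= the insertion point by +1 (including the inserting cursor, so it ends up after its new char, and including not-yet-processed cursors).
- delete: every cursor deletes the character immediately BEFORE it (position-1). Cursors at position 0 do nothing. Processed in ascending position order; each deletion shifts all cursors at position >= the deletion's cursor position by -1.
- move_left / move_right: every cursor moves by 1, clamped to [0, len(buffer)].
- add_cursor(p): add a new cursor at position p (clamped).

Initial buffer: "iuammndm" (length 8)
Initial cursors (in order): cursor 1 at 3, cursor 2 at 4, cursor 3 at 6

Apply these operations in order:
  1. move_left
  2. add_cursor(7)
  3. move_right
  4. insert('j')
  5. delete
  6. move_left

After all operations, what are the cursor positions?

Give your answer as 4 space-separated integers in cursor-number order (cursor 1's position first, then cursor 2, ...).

Answer: 2 3 5 7

Derivation:
After op 1 (move_left): buffer="iuammndm" (len 8), cursors c1@2 c2@3 c3@5, authorship ........
After op 2 (add_cursor(7)): buffer="iuammndm" (len 8), cursors c1@2 c2@3 c3@5 c4@7, authorship ........
After op 3 (move_right): buffer="iuammndm" (len 8), cursors c1@3 c2@4 c3@6 c4@8, authorship ........
After op 4 (insert('j')): buffer="iuajmjmnjdmj" (len 12), cursors c1@4 c2@6 c3@9 c4@12, authorship ...1.2..3..4
After op 5 (delete): buffer="iuammndm" (len 8), cursors c1@3 c2@4 c3@6 c4@8, authorship ........
After op 6 (move_left): buffer="iuammndm" (len 8), cursors c1@2 c2@3 c3@5 c4@7, authorship ........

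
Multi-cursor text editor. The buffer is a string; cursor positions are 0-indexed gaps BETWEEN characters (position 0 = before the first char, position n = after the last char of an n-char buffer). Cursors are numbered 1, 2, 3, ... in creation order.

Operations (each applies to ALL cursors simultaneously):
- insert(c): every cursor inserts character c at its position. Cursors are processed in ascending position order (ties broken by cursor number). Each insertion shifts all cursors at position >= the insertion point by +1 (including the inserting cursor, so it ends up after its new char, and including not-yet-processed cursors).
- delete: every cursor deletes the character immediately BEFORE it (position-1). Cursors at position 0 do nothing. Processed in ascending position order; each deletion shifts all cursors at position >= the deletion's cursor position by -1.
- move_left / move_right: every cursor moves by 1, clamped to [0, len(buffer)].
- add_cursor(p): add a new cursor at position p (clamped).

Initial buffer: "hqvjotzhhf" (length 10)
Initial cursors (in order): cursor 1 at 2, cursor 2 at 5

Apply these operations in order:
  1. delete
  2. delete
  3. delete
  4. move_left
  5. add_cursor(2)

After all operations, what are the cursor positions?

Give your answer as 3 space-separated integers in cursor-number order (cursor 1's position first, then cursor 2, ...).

After op 1 (delete): buffer="hvjtzhhf" (len 8), cursors c1@1 c2@3, authorship ........
After op 2 (delete): buffer="vtzhhf" (len 6), cursors c1@0 c2@1, authorship ......
After op 3 (delete): buffer="tzhhf" (len 5), cursors c1@0 c2@0, authorship .....
After op 4 (move_left): buffer="tzhhf" (len 5), cursors c1@0 c2@0, authorship .....
After op 5 (add_cursor(2)): buffer="tzhhf" (len 5), cursors c1@0 c2@0 c3@2, authorship .....

Answer: 0 0 2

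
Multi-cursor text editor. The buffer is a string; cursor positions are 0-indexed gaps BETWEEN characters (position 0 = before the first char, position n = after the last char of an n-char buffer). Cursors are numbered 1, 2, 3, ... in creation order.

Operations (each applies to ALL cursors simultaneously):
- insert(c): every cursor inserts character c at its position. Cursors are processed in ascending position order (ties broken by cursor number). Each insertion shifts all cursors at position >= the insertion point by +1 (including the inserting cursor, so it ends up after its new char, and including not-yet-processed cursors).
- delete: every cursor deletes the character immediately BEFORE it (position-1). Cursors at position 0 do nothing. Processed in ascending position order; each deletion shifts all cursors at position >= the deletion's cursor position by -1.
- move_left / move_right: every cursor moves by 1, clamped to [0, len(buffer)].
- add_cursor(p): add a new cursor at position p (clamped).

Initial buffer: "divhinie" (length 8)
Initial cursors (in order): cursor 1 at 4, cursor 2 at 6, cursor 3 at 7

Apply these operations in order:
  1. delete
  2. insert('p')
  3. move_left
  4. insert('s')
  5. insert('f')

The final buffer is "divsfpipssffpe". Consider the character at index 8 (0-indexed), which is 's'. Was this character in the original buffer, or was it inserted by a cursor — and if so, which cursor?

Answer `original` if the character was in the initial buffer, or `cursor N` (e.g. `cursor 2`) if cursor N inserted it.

After op 1 (delete): buffer="divie" (len 5), cursors c1@3 c2@4 c3@4, authorship .....
After op 2 (insert('p')): buffer="divpippe" (len 8), cursors c1@4 c2@7 c3@7, authorship ...1.23.
After op 3 (move_left): buffer="divpippe" (len 8), cursors c1@3 c2@6 c3@6, authorship ...1.23.
After op 4 (insert('s')): buffer="divspipsspe" (len 11), cursors c1@4 c2@9 c3@9, authorship ...11.2233.
After op 5 (insert('f')): buffer="divsfpipssffpe" (len 14), cursors c1@5 c2@12 c3@12, authorship ...111.223233.
Authorship (.=original, N=cursor N): . . . 1 1 1 . 2 2 3 2 3 3 .
Index 8: author = 2

Answer: cursor 2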